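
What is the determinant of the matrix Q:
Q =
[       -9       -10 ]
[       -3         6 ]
det(Q) = -84

For a 2×2 matrix [[a, b], [c, d]], det = a*d - b*c.
det(Q) = (-9)*(6) - (-10)*(-3) = -54 - 30 = -84.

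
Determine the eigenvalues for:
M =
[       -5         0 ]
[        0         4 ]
λ = -5, 4

Solve det(M - λI) = 0. For a 2×2 matrix the characteristic equation is λ² - (trace)λ + det = 0.
trace(M) = a + d = -5 + 4 = -1.
det(M) = a*d - b*c = (-5)*(4) - (0)*(0) = -20 - 0 = -20.
Characteristic equation: λ² - (-1)λ + (-20) = 0.
Discriminant = (-1)² - 4*(-20) = 1 + 80 = 81.
λ = (-1 ± √81) / 2 = (-1 ± 9) / 2 = -5, 4.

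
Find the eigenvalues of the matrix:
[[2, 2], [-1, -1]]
λ = 0 and λ = 1

Characteristic equation: det(A - λI) = 0
λ² - (trace)λ + (det) = 0
λ² - (1)λ + (0) = 0
λ² - 1λ + 0 = 0
Solving: λ = 0, 1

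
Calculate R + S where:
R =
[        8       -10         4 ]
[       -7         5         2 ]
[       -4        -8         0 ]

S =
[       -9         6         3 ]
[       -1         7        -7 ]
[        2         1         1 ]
R + S =
[       -1        -4         7 ]
[       -8        12        -5 ]
[       -2        -7         1 ]

Matrix addition is elementwise: (R+S)[i][j] = R[i][j] + S[i][j].
  (R+S)[0][0] = (8) + (-9) = -1
  (R+S)[0][1] = (-10) + (6) = -4
  (R+S)[0][2] = (4) + (3) = 7
  (R+S)[1][0] = (-7) + (-1) = -8
  (R+S)[1][1] = (5) + (7) = 12
  (R+S)[1][2] = (2) + (-7) = -5
  (R+S)[2][0] = (-4) + (2) = -2
  (R+S)[2][1] = (-8) + (1) = -7
  (R+S)[2][2] = (0) + (1) = 1
R + S =
[       -1        -4         7 ]
[       -8        12        -5 ]
[       -2        -7         1 ]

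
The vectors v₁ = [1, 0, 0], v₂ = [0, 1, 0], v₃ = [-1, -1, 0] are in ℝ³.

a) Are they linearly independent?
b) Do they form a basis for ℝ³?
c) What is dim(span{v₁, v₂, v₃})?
Not independent, not a basis, dim(span) = 2

Check whether v₃ can be written as a linear combination of v₁ and v₂.
v₃ = (-1)·v₁ + (-1)·v₂ = [-1, -1, 0], so the three vectors are linearly dependent.
Thus they do not form a basis for ℝ³, and dim(span{v₁, v₂, v₃}) = 2 (spanned by v₁ and v₂).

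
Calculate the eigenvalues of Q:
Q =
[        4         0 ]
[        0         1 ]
λ = 1, 4

Solve det(Q - λI) = 0. For a 2×2 matrix the characteristic equation is λ² - (trace)λ + det = 0.
trace(Q) = a + d = 4 + 1 = 5.
det(Q) = a*d - b*c = (4)*(1) - (0)*(0) = 4 - 0 = 4.
Characteristic equation: λ² - (5)λ + (4) = 0.
Discriminant = (5)² - 4*(4) = 25 - 16 = 9.
λ = (5 ± √9) / 2 = (5 ± 3) / 2 = 1, 4.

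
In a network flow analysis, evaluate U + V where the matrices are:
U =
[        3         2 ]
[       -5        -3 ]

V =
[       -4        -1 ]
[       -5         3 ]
U + V =
[       -1         1 ]
[      -10         0 ]

Matrix addition is elementwise: (U+V)[i][j] = U[i][j] + V[i][j].
  (U+V)[0][0] = (3) + (-4) = -1
  (U+V)[0][1] = (2) + (-1) = 1
  (U+V)[1][0] = (-5) + (-5) = -10
  (U+V)[1][1] = (-3) + (3) = 0
U + V =
[       -1         1 ]
[      -10         0 ]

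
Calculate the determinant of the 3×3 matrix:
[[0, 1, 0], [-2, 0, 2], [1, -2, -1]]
0

Expansion along first row:
det = 0·det([[0,2],[-2,-1]]) - 1·det([[-2,2],[1,-1]]) + 0·det([[-2,0],[1,-2]])
    = 0·(0·-1 - 2·-2) - 1·(-2·-1 - 2·1) + 0·(-2·-2 - 0·1)
    = 0·4 - 1·0 + 0·4
    = 0 + 0 + 0 = 0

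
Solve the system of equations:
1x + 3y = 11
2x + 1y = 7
x = 2, y = 3

Use elimination (row reduction):
Equation 1: 1x + 3y = 11.
Equation 2: 2x + 1y = 7.
Multiply Eq1 by 2 and Eq2 by 1: 2x + 6y = 22;  2x + 1y = 7.
Subtract: (-5)y = -15, so y = 3.
Back-substitute into Eq1: 1x + 3*(3) = 11, so x = 2.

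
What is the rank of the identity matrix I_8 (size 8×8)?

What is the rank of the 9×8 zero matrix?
rank(I_8) = 8, rank(0) = 0

The identity I_8 has 8 columns that are the standard basis vectors e_1, …, e_8. These are linearly independent, so all 8 columns are pivots and rank(I_8) = 8.
The 9×8 zero matrix has every entry zero, so every row is the zero row and there are no pivots; rank(0) = 0.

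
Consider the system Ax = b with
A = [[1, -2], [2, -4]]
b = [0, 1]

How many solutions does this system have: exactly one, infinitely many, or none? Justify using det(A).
No solution

det(A) = (1)*(-4) - (-2)*(2) = 0, so A is singular.
The column space of A is span(column 1) = span([1, 2]).
b = [0, 1] is not a scalar multiple of column 1, so b ∉ column space and the system is inconsistent — no solution.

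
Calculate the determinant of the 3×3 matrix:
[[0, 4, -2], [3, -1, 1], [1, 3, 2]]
-40

Expansion along first row:
det = 0·det([[-1,1],[3,2]]) - 4·det([[3,1],[1,2]]) + -2·det([[3,-1],[1,3]])
    = 0·(-1·2 - 1·3) - 4·(3·2 - 1·1) + -2·(3·3 - -1·1)
    = 0·-5 - 4·5 + -2·10
    = 0 + -20 + -20 = -40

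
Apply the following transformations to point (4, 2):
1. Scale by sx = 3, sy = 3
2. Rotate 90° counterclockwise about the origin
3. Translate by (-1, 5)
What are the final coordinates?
(-7, 17)

Step 1: Scale → (12, 6)
Step 2: Rotate 90° → (-6, 12)
Step 3: Translate → (-7, 17)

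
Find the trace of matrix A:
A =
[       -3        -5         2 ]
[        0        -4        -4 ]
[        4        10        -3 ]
tr(A) = -3 - 4 - 3 = -10

The trace of a square matrix is the sum of its diagonal entries.
Diagonal entries of A: A[0][0] = -3, A[1][1] = -4, A[2][2] = -3.
tr(A) = -3 - 4 - 3 = -10.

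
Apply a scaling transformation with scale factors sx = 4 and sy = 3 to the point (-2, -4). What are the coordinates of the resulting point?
(-8, -12)

Scaling matrix:
[[4, 0], [0, 3]]
Result: (-2 × 4, -4 × 3) = (-8, -12)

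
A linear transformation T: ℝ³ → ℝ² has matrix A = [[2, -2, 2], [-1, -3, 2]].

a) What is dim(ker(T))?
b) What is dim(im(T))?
dim(ker) = 1, dim(im) = 2

The two rows are not scalar multiples of one another (no single k satisfies row 2 = k × row 1), so they are linearly independent.
Thus rank(A) = 2.
dim(im(T)) = rank(A) = 2.
By the rank-nullity theorem applied to T: ℝ³ → ℝ², rank(A) + nullity(A) = 3 (the domain dimension), so dim(ker(T)) = 3 - 2 = 1.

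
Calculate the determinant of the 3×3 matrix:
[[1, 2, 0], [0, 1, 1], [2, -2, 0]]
6

Expansion along first row:
det = 1·det([[1,1],[-2,0]]) - 2·det([[0,1],[2,0]]) + 0·det([[0,1],[2,-2]])
    = 1·(1·0 - 1·-2) - 2·(0·0 - 1·2) + 0·(0·-2 - 1·2)
    = 1·2 - 2·-2 + 0·-2
    = 2 + 4 + 0 = 6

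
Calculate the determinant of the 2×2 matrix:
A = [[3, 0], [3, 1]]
3

For A = [[a, b], [c, d]], det(A) = a*d - b*c.
det(A) = (3)*(1) - (0)*(3) = 3 - 0 = 3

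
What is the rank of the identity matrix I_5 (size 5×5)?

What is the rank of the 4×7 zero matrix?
rank(I_5) = 5, rank(0) = 0

The identity I_5 has 5 columns that are the standard basis vectors e_1, …, e_5. These are linearly independent, so all 5 columns are pivots and rank(I_5) = 5.
The 4×7 zero matrix has every entry zero, so every row is the zero row and there are no pivots; rank(0) = 0.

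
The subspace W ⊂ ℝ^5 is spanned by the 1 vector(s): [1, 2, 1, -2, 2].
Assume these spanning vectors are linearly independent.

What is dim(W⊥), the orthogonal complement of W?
dim(W⊥) = 4

For any subspace W of ℝ^n, dim(W) + dim(W⊥) = n (the whole-space dimension).
Here the given 1 vectors are linearly independent, so dim(W) = 1.
Thus dim(W⊥) = n - dim(W) = 5 - 1 = 4.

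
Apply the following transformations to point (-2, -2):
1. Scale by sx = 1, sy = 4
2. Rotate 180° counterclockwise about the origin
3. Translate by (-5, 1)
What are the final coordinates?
(-3, 9)

Step 1: Scale → (-2, -8)
Step 2: Rotate 180° → (2, 8)
Step 3: Translate → (-3, 9)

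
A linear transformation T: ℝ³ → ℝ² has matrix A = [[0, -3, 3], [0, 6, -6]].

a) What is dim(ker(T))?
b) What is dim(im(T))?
dim(ker) = 2, dim(im) = 1

Observe that row 2 = -2 × row 1 (so the rows are linearly dependent).
Thus rank(A) = 1 (only one linearly independent row).
dim(im(T)) = rank(A) = 1.
By the rank-nullity theorem applied to T: ℝ³ → ℝ², rank(A) + nullity(A) = 3 (the domain dimension), so dim(ker(T)) = 3 - 1 = 2.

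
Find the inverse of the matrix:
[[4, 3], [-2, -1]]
[[-1/2, -3/2], [1, 2]]

For [[a,b],[c,d]], inverse = (1/det)·[[d,-b],[-c,a]]
det = 4·-1 - 3·-2 = 2
Inverse = (1/2)·[[-1, -3], [2, 4]]
        = [[-1/2, -3/2], [1, 2]]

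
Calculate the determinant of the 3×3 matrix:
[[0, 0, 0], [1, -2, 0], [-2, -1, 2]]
0

Expansion along first row:
det = 0·det([[-2,0],[-1,2]]) - 0·det([[1,0],[-2,2]]) + 0·det([[1,-2],[-2,-1]])
    = 0·(-2·2 - 0·-1) - 0·(1·2 - 0·-2) + 0·(1·-1 - -2·-2)
    = 0·-4 - 0·2 + 0·-5
    = 0 + 0 + 0 = 0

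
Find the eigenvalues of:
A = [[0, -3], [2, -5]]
λ = -3, -2

Solve det(A - λI) = 0. For a 2×2 matrix this is λ² - (trace)λ + det = 0.
trace(A) = 0 - 5 = -5.
det(A) = (0)*(-5) - (-3)*(2) = 0 + 6 = 6.
Characteristic equation: λ² - (-5)λ + (6) = 0.
Discriminant: (-5)² - 4*(6) = 25 - 24 = 1.
Roots: λ = (-5 ± √1) / 2 = -3, -2.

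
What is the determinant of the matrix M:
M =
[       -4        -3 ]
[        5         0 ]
det(M) = 15

For a 2×2 matrix [[a, b], [c, d]], det = a*d - b*c.
det(M) = (-4)*(0) - (-3)*(5) = 0 + 15 = 15.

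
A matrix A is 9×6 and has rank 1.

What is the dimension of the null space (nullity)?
5

The rank-nullity theorem for an m×n matrix states:
rank(A) + nullity(A) = n (the number of columns).
Here n = 6 and rank(A) = 1, so nullity(A) = 6 - 1 = 5.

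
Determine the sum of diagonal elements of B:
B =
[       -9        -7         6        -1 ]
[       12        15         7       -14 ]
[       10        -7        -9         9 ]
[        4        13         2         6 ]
tr(B) = -9 + 15 - 9 + 6 = 3

The trace of a square matrix is the sum of its diagonal entries.
Diagonal entries of B: B[0][0] = -9, B[1][1] = 15, B[2][2] = -9, B[3][3] = 6.
tr(B) = -9 + 15 - 9 + 6 = 3.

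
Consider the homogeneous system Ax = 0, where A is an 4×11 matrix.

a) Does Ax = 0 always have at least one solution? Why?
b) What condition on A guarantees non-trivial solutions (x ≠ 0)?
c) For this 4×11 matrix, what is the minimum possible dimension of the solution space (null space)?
a) Yes, x = 0 is always a solution. b) When A has linearly dependent columns (rank < n). c) Minimum nullity = 7.

a) x = 0 satisfies A·0 = 0, so the zero vector is always a solution.
b) Non-trivial solutions exist iff the columns of A are linearly dependent, equivalently rank(A) < n (the number of columns).
c) By rank-nullity, rank(A) + nullity(A) = n = 11. Since A has only 4 rows, rank(A) ≤ 4, so nullity(A) ≥ 11 - 4 = 7.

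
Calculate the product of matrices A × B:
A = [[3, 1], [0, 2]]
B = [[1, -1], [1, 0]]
[[4, -3], [2, 0]]

Matrix multiplication:
C[0][0] = 3×1 + 1×1 = 4
C[0][1] = 3×-1 + 1×0 = -3
C[1][0] = 0×1 + 2×1 = 2
C[1][1] = 0×-1 + 2×0 = 0
Result: [[4, -3], [2, 0]]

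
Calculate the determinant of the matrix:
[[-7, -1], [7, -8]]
63

For a 2×2 matrix [[a, b], [c, d]], det = ad - bc
det = (-7)(-8) - (-1)(7) = 56 - -7 = 63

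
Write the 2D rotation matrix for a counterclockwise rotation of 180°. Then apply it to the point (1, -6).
R = [[-1, 0], [0, -1]]; R·(1, -6) = (-1, 6)

Rotation matrix formula: R(θ) = [[cos θ, -sin θ], [sin θ, cos θ]]
For θ = 180°:
cos(180°) = -1
sin(180°) = 0
R = [[-1, 0], [0, -1]]
Apply to (1, -6): [-1·1 + (0)·-6, 0·1 + -1·-6] = (-1, 6)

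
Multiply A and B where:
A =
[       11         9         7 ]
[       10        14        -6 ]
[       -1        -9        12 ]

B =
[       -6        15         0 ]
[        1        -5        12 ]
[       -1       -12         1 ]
AB =
[      -64        36       115 ]
[      -40       152       162 ]
[      -15      -114       -96 ]

Matrix multiplication: (AB)[i][j] = sum over k of A[i][k] * B[k][j].
  (AB)[0][0] = (11)*(-6) + (9)*(1) + (7)*(-1) = -64
  (AB)[0][1] = (11)*(15) + (9)*(-5) + (7)*(-12) = 36
  (AB)[0][2] = (11)*(0) + (9)*(12) + (7)*(1) = 115
  (AB)[1][0] = (10)*(-6) + (14)*(1) + (-6)*(-1) = -40
  (AB)[1][1] = (10)*(15) + (14)*(-5) + (-6)*(-12) = 152
  (AB)[1][2] = (10)*(0) + (14)*(12) + (-6)*(1) = 162
  (AB)[2][0] = (-1)*(-6) + (-9)*(1) + (12)*(-1) = -15
  (AB)[2][1] = (-1)*(15) + (-9)*(-5) + (12)*(-12) = -114
  (AB)[2][2] = (-1)*(0) + (-9)*(12) + (12)*(1) = -96
AB =
[      -64        36       115 ]
[      -40       152       162 ]
[      -15      -114       -96 ]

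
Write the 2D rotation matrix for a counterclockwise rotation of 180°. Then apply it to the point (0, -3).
R = [[-1, 0], [0, -1]]; R·(0, -3) = (0, 3)

Rotation matrix formula: R(θ) = [[cos θ, -sin θ], [sin θ, cos θ]]
For θ = 180°:
cos(180°) = -1
sin(180°) = 0
R = [[-1, 0], [0, -1]]
Apply to (0, -3): [-1·0 + (0)·-3, 0·0 + -1·-3] = (0, 3)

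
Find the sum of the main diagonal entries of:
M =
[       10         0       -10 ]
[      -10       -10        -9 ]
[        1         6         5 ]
tr(M) = 10 - 10 + 5 = 5

The trace of a square matrix is the sum of its diagonal entries.
Diagonal entries of M: M[0][0] = 10, M[1][1] = -10, M[2][2] = 5.
tr(M) = 10 - 10 + 5 = 5.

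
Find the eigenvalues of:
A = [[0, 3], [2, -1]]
λ = -3, 2

Solve det(A - λI) = 0. For a 2×2 matrix this is λ² - (trace)λ + det = 0.
trace(A) = 0 - 1 = -1.
det(A) = (0)*(-1) - (3)*(2) = 0 - 6 = -6.
Characteristic equation: λ² - (-1)λ + (-6) = 0.
Discriminant: (-1)² - 4*(-6) = 1 + 24 = 25.
Roots: λ = (-1 ± √25) / 2 = -3, 2.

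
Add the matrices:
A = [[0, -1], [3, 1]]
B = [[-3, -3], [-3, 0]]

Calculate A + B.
[[-3, -4], [0, 1]]

Add corresponding elements:
(0)+(-3)=-3
(-1)+(-3)=-4
(3)+(-3)=0
(1)+(0)=1
A + B = [[-3, -4], [0, 1]]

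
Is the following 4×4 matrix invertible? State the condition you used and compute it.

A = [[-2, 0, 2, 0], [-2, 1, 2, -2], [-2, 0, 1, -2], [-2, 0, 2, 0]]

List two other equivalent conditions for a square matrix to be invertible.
No, not invertible; det(A) = 0 (two rows are equal, so the rows are linearly dependent). Equivalent conditions (failing for this A): rank(A) < 4; Ax = 0 has non-trivial solutions; 0 is an eigenvalue; the columns are linearly dependent.

To check invertibility, compute det(A).
In this matrix, row 0 and the last row are identical, so one row is a scalar multiple of another and the rows are linearly dependent.
A matrix with linearly dependent rows has det = 0 and is not invertible.
Equivalent failed conditions:
- rank(A) < 4.
- Ax = 0 has non-trivial solutions.
- 0 is an eigenvalue.
- The columns are linearly dependent.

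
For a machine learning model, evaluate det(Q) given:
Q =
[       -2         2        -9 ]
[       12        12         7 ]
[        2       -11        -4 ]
det(Q) = 1470

Expand along row 0 (cofactor expansion): det(Q) = a*(e*i - f*h) - b*(d*i - f*g) + c*(d*h - e*g), where the 3×3 is [[a, b, c], [d, e, f], [g, h, i]].
Minor M_00 = (12)*(-4) - (7)*(-11) = -48 + 77 = 29.
Minor M_01 = (12)*(-4) - (7)*(2) = -48 - 14 = -62.
Minor M_02 = (12)*(-11) - (12)*(2) = -132 - 24 = -156.
det(Q) = (-2)*(29) - (2)*(-62) + (-9)*(-156) = -58 + 124 + 1404 = 1470.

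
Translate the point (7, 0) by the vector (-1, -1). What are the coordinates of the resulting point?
(6, -1)

Translation by (-1, -1):
x' = 7 + -1 = 6
y' = 0 + -1 = -1
Homogeneous matrix: [[1, 0, -1], [0, 1, -1], [0, 0, 1]]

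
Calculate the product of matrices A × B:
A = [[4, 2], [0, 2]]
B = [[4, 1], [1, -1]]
[[18, 2], [2, -2]]

Matrix multiplication:
C[0][0] = 4×4 + 2×1 = 18
C[0][1] = 4×1 + 2×-1 = 2
C[1][0] = 0×4 + 2×1 = 2
C[1][1] = 0×1 + 2×-1 = -2
Result: [[18, 2], [2, -2]]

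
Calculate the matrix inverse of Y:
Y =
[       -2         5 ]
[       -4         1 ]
det(Y) = 18
Y⁻¹ =
[     1/18     -5/18 ]
[      2/9      -1/9 ]

For a 2×2 matrix Y = [[a, b], [c, d]] with det(Y) ≠ 0, Y⁻¹ = (1/det(Y)) * [[d, -b], [-c, a]].
det(Y) = (-2)*(1) - (5)*(-4) = -2 + 20 = 18.
Y⁻¹ = (1/18) * [[1, -5], [4, -2]].
Dividing each entry by 18 and reducing:
Y⁻¹ =
[     1/18     -5/18 ]
[      2/9      -1/9 ]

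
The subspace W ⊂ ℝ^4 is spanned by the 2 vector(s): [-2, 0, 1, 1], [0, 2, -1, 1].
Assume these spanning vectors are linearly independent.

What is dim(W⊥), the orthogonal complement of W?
dim(W⊥) = 2

For any subspace W of ℝ^n, dim(W) + dim(W⊥) = n (the whole-space dimension).
Here the given 2 vectors are linearly independent, so dim(W) = 2.
Thus dim(W⊥) = n - dim(W) = 4 - 2 = 2.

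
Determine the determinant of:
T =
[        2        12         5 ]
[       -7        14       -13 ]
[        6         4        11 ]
det(T) = -160

Expand along row 0 (cofactor expansion): det(T) = a*(e*i - f*h) - b*(d*i - f*g) + c*(d*h - e*g), where the 3×3 is [[a, b, c], [d, e, f], [g, h, i]].
Minor M_00 = (14)*(11) - (-13)*(4) = 154 + 52 = 206.
Minor M_01 = (-7)*(11) - (-13)*(6) = -77 + 78 = 1.
Minor M_02 = (-7)*(4) - (14)*(6) = -28 - 84 = -112.
det(T) = (2)*(206) - (12)*(1) + (5)*(-112) = 412 - 12 - 560 = -160.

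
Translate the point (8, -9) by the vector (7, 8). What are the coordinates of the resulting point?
(15, -1)

Translation by (7, 8):
x' = 8 + 7 = 15
y' = -9 + 8 = -1
Homogeneous matrix: [[1, 0, 7], [0, 1, 8], [0, 0, 1]]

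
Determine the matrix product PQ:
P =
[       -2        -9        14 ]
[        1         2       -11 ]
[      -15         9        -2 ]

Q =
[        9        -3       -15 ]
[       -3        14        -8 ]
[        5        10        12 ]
PQ =
[       79        20       270 ]
[      -52       -85      -163 ]
[     -172       151       129 ]

Matrix multiplication: (PQ)[i][j] = sum over k of P[i][k] * Q[k][j].
  (PQ)[0][0] = (-2)*(9) + (-9)*(-3) + (14)*(5) = 79
  (PQ)[0][1] = (-2)*(-3) + (-9)*(14) + (14)*(10) = 20
  (PQ)[0][2] = (-2)*(-15) + (-9)*(-8) + (14)*(12) = 270
  (PQ)[1][0] = (1)*(9) + (2)*(-3) + (-11)*(5) = -52
  (PQ)[1][1] = (1)*(-3) + (2)*(14) + (-11)*(10) = -85
  (PQ)[1][2] = (1)*(-15) + (2)*(-8) + (-11)*(12) = -163
  (PQ)[2][0] = (-15)*(9) + (9)*(-3) + (-2)*(5) = -172
  (PQ)[2][1] = (-15)*(-3) + (9)*(14) + (-2)*(10) = 151
  (PQ)[2][2] = (-15)*(-15) + (9)*(-8) + (-2)*(12) = 129
PQ =
[       79        20       270 ]
[      -52       -85      -163 ]
[     -172       151       129 ]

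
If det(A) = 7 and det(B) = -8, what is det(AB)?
-56

Use the multiplicative property of determinants: det(AB) = det(A)*det(B).
det(AB) = (7)*(-8) = -56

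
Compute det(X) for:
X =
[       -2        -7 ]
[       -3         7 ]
det(X) = -35

For a 2×2 matrix [[a, b], [c, d]], det = a*d - b*c.
det(X) = (-2)*(7) - (-7)*(-3) = -14 - 21 = -35.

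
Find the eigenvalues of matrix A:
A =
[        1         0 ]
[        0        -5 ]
λ = -5, 1

Solve det(A - λI) = 0. For a 2×2 matrix the characteristic equation is λ² - (trace)λ + det = 0.
trace(A) = a + d = 1 - 5 = -4.
det(A) = a*d - b*c = (1)*(-5) - (0)*(0) = -5 - 0 = -5.
Characteristic equation: λ² - (-4)λ + (-5) = 0.
Discriminant = (-4)² - 4*(-5) = 16 + 20 = 36.
λ = (-4 ± √36) / 2 = (-4 ± 6) / 2 = -5, 1.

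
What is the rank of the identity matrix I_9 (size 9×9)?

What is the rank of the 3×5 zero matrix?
rank(I_9) = 9, rank(0) = 0

The identity I_9 has 9 columns that are the standard basis vectors e_1, …, e_9. These are linearly independent, so all 9 columns are pivots and rank(I_9) = 9.
The 3×5 zero matrix has every entry zero, so every row is the zero row and there are no pivots; rank(0) = 0.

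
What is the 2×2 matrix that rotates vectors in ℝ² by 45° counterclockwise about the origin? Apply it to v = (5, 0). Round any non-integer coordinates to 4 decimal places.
R = [[√2/2, -√2/2], [√2/2, √2/2]]; R·v = (3.5355, 3.5355)

A counterclockwise rotation by angle θ in ℝ² has matrix R(θ) = [[cos θ, -sin θ], [sin θ, cos θ]].
For θ = 45°: cos θ = √2/2, sin θ = √2/2.
R(45°) = [[√2/2, -√2/2], [√2/2, √2/2]].
R·v = [√2/2·5 + (-√2/2)·0, √2/2·5 + √2/2·0] = (3.5355, 3.5355).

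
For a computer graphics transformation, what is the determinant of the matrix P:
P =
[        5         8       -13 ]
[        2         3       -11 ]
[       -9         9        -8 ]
det(P) = 710

Expand along row 0 (cofactor expansion): det(P) = a*(e*i - f*h) - b*(d*i - f*g) + c*(d*h - e*g), where the 3×3 is [[a, b, c], [d, e, f], [g, h, i]].
Minor M_00 = (3)*(-8) - (-11)*(9) = -24 + 99 = 75.
Minor M_01 = (2)*(-8) - (-11)*(-9) = -16 - 99 = -115.
Minor M_02 = (2)*(9) - (3)*(-9) = 18 + 27 = 45.
det(P) = (5)*(75) - (8)*(-115) + (-13)*(45) = 375 + 920 - 585 = 710.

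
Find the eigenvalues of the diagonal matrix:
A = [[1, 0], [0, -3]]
λ₁ = 1, λ₂ = -3

The characteristic polynomial of A is det(A - λI) = (1 - λ)(-3 - λ) = 0.
The roots are λ = 1 and λ = -3, so the eigenvalues are the diagonal entries.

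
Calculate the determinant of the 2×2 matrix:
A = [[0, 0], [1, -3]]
0

For A = [[a, b], [c, d]], det(A) = a*d - b*c.
det(A) = (0)*(-3) - (0)*(1) = 0 - 0 = 0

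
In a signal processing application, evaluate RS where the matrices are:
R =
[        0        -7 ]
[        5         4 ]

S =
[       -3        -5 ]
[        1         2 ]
RS =
[       -7       -14 ]
[      -11       -17 ]

Matrix multiplication: (RS)[i][j] = sum over k of R[i][k] * S[k][j].
  (RS)[0][0] = (0)*(-3) + (-7)*(1) = -7
  (RS)[0][1] = (0)*(-5) + (-7)*(2) = -14
  (RS)[1][0] = (5)*(-3) + (4)*(1) = -11
  (RS)[1][1] = (5)*(-5) + (4)*(2) = -17
RS =
[       -7       -14 ]
[      -11       -17 ]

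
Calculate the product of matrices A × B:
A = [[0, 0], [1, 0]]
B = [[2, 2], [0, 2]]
[[0, 0], [2, 2]]

Matrix multiplication:
C[0][0] = 0×2 + 0×0 = 0
C[0][1] = 0×2 + 0×2 = 0
C[1][0] = 1×2 + 0×0 = 2
C[1][1] = 1×2 + 0×2 = 2
Result: [[0, 0], [2, 2]]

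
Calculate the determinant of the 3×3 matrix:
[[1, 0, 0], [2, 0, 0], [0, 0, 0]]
0

Expansion along first row:
det = 1·det([[0,0],[0,0]]) - 0·det([[2,0],[0,0]]) + 0·det([[2,0],[0,0]])
    = 1·(0·0 - 0·0) - 0·(2·0 - 0·0) + 0·(2·0 - 0·0)
    = 1·0 - 0·0 + 0·0
    = 0 + 0 + 0 = 0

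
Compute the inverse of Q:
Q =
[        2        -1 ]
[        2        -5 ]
det(Q) = -8
Q⁻¹ =
[      5/8      -1/8 ]
[      1/4      -1/4 ]

For a 2×2 matrix Q = [[a, b], [c, d]] with det(Q) ≠ 0, Q⁻¹ = (1/det(Q)) * [[d, -b], [-c, a]].
det(Q) = (2)*(-5) - (-1)*(2) = -10 + 2 = -8.
Q⁻¹ = (1/-8) * [[-5, 1], [-2, 2]].
Dividing each entry by -8 and reducing:
Q⁻¹ =
[      5/8      -1/8 ]
[      1/4      -1/4 ]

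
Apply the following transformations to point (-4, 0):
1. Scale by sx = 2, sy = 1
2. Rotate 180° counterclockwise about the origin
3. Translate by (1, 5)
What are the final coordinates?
(9, 5)

Step 1: Scale → (-8, 0)
Step 2: Rotate 180° → (8, 0)
Step 3: Translate → (9, 5)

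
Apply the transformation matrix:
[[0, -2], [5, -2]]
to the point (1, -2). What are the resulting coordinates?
(4, 9)

Matrix multiplication:
[[0, -2], [5, -2]] × [1, -2]ᵀ
= [0×1 + -2×-2, 5×1 + -2×-2]ᵀ
= [4.0000, 9.0000]ᵀ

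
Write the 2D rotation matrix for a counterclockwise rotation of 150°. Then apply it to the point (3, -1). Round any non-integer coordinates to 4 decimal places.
R = [[-√3/2, -1/2], [1/2, -√3/2]]; R·(3, -1) = (-2.0981, 2.3660)

Rotation matrix formula: R(θ) = [[cos θ, -sin θ], [sin θ, cos θ]]
For θ = 150°:
cos(150°) = -√3/2
sin(150°) = 1/2
R = [[-√3/2, -1/2], [1/2, -√3/2]]
Apply to (3, -1): [-√3/2·3 + (-1/2)·-1, 1/2·3 + -√3/2·-1] = (-2.0981, 2.3660)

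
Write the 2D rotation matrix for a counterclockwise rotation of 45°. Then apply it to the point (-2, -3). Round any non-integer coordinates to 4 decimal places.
R = [[√2/2, -√2/2], [√2/2, √2/2]]; R·(-2, -3) = (0.7071, -3.5355)

Rotation matrix formula: R(θ) = [[cos θ, -sin θ], [sin θ, cos θ]]
For θ = 45°:
cos(45°) = √2/2
sin(45°) = √2/2
R = [[√2/2, -√2/2], [√2/2, √2/2]]
Apply to (-2, -3): [√2/2·-2 + (-√2/2)·-3, √2/2·-2 + √2/2·-3] = (0.7071, -3.5355)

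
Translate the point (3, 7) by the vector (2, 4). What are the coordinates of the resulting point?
(5, 11)

Translation by (2, 4):
x' = 3 + 2 = 5
y' = 7 + 4 = 11
Homogeneous matrix: [[1, 0, 2], [0, 1, 4], [0, 0, 1]]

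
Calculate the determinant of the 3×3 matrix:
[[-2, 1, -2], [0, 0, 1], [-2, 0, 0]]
-2

Expansion along first row:
det = -2·det([[0,1],[0,0]]) - 1·det([[0,1],[-2,0]]) + -2·det([[0,0],[-2,0]])
    = -2·(0·0 - 1·0) - 1·(0·0 - 1·-2) + -2·(0·0 - 0·-2)
    = -2·0 - 1·2 + -2·0
    = 0 + -2 + 0 = -2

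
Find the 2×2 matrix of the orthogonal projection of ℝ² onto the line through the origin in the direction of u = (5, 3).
[[25/34, 15/34], [15/34, 9/34]]

The orthogonal projection onto the line spanned by a nonzero vector u = (a, b) has matrix P = (u uᵀ) / (uᵀ u) = (1/(a² + b²)) · [[a², ab], [ab, b²]].
Here u = (5, 3), so a² + b² = 25 + 9 = 34.
P = (1/34) · [[25, 15], [15, 9]] = [[25/34, 15/34], [15/34, 9/34]].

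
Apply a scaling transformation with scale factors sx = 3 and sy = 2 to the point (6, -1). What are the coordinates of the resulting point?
(18, -2)

Scaling matrix:
[[3, 0], [0, 2]]
Result: (6 × 3, -1 × 2) = (18, -2)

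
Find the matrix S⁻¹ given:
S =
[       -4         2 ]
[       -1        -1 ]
det(S) = 6
S⁻¹ =
[     -1/6      -1/3 ]
[      1/6      -2/3 ]

For a 2×2 matrix S = [[a, b], [c, d]] with det(S) ≠ 0, S⁻¹ = (1/det(S)) * [[d, -b], [-c, a]].
det(S) = (-4)*(-1) - (2)*(-1) = 4 + 2 = 6.
S⁻¹ = (1/6) * [[-1, -2], [1, -4]].
Dividing each entry by 6 and reducing:
S⁻¹ =
[     -1/6      -1/3 ]
[      1/6      -2/3 ]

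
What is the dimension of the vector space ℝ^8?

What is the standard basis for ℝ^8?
Dimension = 8; standard basis = {e_1, e_2, e_3, …, e_8}

ℝ^8 is the space of 8-tuples of real numbers; its dimension is 8.
The standard basis consists of 8 vectors: e_1, e_2, e_3, …, e_8, where e_i is the vector with 1 in position i and 0 elsewhere.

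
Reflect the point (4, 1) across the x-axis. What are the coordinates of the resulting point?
(4, -1)

Reflection across x-axis: (4, 1) → (4, -1)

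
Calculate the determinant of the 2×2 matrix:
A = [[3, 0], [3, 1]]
3

For A = [[a, b], [c, d]], det(A) = a*d - b*c.
det(A) = (3)*(1) - (0)*(3) = 3 - 0 = 3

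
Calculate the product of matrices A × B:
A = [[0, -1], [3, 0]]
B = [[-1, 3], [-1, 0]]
[[1, 0], [-3, 9]]

Matrix multiplication:
C[0][0] = 0×-1 + -1×-1 = 1
C[0][1] = 0×3 + -1×0 = 0
C[1][0] = 3×-1 + 0×-1 = -3
C[1][1] = 3×3 + 0×0 = 9
Result: [[1, 0], [-3, 9]]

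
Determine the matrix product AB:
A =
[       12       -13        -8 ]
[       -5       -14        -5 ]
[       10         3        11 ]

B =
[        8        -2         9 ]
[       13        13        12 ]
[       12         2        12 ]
AB =
[     -169      -209      -144 ]
[     -282      -182      -273 ]
[      251        41       258 ]

Matrix multiplication: (AB)[i][j] = sum over k of A[i][k] * B[k][j].
  (AB)[0][0] = (12)*(8) + (-13)*(13) + (-8)*(12) = -169
  (AB)[0][1] = (12)*(-2) + (-13)*(13) + (-8)*(2) = -209
  (AB)[0][2] = (12)*(9) + (-13)*(12) + (-8)*(12) = -144
  (AB)[1][0] = (-5)*(8) + (-14)*(13) + (-5)*(12) = -282
  (AB)[1][1] = (-5)*(-2) + (-14)*(13) + (-5)*(2) = -182
  (AB)[1][2] = (-5)*(9) + (-14)*(12) + (-5)*(12) = -273
  (AB)[2][0] = (10)*(8) + (3)*(13) + (11)*(12) = 251
  (AB)[2][1] = (10)*(-2) + (3)*(13) + (11)*(2) = 41
  (AB)[2][2] = (10)*(9) + (3)*(12) + (11)*(12) = 258
AB =
[     -169      -209      -144 ]
[     -282      -182      -273 ]
[      251        41       258 ]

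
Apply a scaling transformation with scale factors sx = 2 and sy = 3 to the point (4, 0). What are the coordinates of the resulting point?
(8, 0)

Scaling matrix:
[[2, 0], [0, 3]]
Result: (4 × 2, 0 × 3) = (8, 0)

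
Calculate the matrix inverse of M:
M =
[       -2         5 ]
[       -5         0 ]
det(M) = 25
M⁻¹ =
[        0      -1/5 ]
[      1/5     -2/25 ]

For a 2×2 matrix M = [[a, b], [c, d]] with det(M) ≠ 0, M⁻¹ = (1/det(M)) * [[d, -b], [-c, a]].
det(M) = (-2)*(0) - (5)*(-5) = 0 + 25 = 25.
M⁻¹ = (1/25) * [[0, -5], [5, -2]].
Dividing each entry by 25 and reducing:
M⁻¹ =
[        0      -1/5 ]
[      1/5     -2/25 ]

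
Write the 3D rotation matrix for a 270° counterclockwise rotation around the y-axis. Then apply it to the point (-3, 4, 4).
R = [[0, 0, -1], [0, 1, 0], [1, 0, 0]]; R·(-3, 4, 4) = (-4, 4, -3)

Rotation matrix for 270° around y-axis:
cos(270°) = 0, sin(270°) = -1
R = [[0, 0, -1], [0, 1, 0], [1, 0, 0]]
Apply to (-3, 4, 4): R·[-3, 4, 4]ᵀ = (-4, 4, -3)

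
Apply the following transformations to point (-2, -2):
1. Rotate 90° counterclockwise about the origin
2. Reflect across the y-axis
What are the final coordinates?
(-2, -2)

Step 1: Rotate 90° → (2, -2)
Step 2: Reflect across the y-axis → (-2, -2)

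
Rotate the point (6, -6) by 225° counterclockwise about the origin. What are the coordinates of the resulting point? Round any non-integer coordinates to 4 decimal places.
(-8.4853, 0.0000)

Rotation matrix R(θ) = [[cos θ, -sin θ], [sin θ, cos θ]]; for θ = 225°:
R = [[-√2/2, √2/2], [-√2/2, -√2/2]]
Result: R × [6, -6]ᵀ = [-√2/2·6 + (√2/2)·-6, -√2/2·6 + (-√2/2)·-6]ᵀ = (-8.4853, 0.0000)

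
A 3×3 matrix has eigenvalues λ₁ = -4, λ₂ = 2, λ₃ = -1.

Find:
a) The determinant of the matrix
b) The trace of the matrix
det = 8, trace = -3

Two standard eigenvalue identities:
- det(A) equals the product of the eigenvalues (counted with multiplicity).
- trace(A) equals the sum of the eigenvalues.
det(A) = (-4)*(2)*(-1) = 8.
trace(A) = -4 + 2 - 1 = -3.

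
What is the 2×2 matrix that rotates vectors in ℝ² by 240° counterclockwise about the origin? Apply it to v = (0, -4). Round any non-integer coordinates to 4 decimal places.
R = [[-1/2, √3/2], [-√3/2, -1/2]]; R·v = (-3.4641, 2.0000)

A counterclockwise rotation by angle θ in ℝ² has matrix R(θ) = [[cos θ, -sin θ], [sin θ, cos θ]].
For θ = 240°: cos θ = -1/2, sin θ = -√3/2.
R(240°) = [[-1/2, √3/2], [-√3/2, -1/2]].
R·v = [-1/2·0 + (√3/2)·-4, -√3/2·0 + -1/2·-4] = (-3.4641, 2.0000).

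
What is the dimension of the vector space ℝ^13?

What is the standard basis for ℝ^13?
Dimension = 13; standard basis = {e_1, e_2, e_3, …, e_13}

ℝ^13 is the space of 13-tuples of real numbers; its dimension is 13.
The standard basis consists of 13 vectors: e_1, e_2, e_3, …, e_13, where e_i is the vector with 1 in position i and 0 elsewhere.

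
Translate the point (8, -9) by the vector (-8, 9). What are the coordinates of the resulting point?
(0, 0)

Translation by (-8, 9):
x' = 8 + -8 = 0
y' = -9 + 9 = 0
Homogeneous matrix: [[1, 0, -8], [0, 1, 9], [0, 0, 1]]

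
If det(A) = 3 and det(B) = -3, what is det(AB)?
-9

Use the multiplicative property of determinants: det(AB) = det(A)*det(B).
det(AB) = (3)*(-3) = -9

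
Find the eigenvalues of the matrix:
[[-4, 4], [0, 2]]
λ = -4 and λ = 2

Characteristic equation: det(A - λI) = 0
λ² - (trace)λ + (det) = 0
λ² - (-2)λ + (-8) = 0
λ² + 2λ - 8 = 0
Solving: λ = -4, 2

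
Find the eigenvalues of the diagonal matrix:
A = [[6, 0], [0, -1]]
λ₁ = 6, λ₂ = -1

The characteristic polynomial of A is det(A - λI) = (6 - λ)(-1 - λ) = 0.
The roots are λ = 6 and λ = -1, so the eigenvalues are the diagonal entries.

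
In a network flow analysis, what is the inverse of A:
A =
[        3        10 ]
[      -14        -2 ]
det(A) = 134
A⁻¹ =
[    -1/67     -5/67 ]
[     7/67     3/134 ]

For a 2×2 matrix A = [[a, b], [c, d]] with det(A) ≠ 0, A⁻¹ = (1/det(A)) * [[d, -b], [-c, a]].
det(A) = (3)*(-2) - (10)*(-14) = -6 + 140 = 134.
A⁻¹ = (1/134) * [[-2, -10], [14, 3]].
Dividing each entry by 134 and reducing:
A⁻¹ =
[    -1/67     -5/67 ]
[     7/67     3/134 ]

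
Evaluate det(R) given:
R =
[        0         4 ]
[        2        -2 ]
det(R) = -8

For a 2×2 matrix [[a, b], [c, d]], det = a*d - b*c.
det(R) = (0)*(-2) - (4)*(2) = 0 - 8 = -8.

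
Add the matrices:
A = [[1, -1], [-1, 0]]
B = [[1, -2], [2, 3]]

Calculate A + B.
[[2, -3], [1, 3]]

Add corresponding elements:
(1)+(1)=2
(-1)+(-2)=-3
(-1)+(2)=1
(0)+(3)=3
A + B = [[2, -3], [1, 3]]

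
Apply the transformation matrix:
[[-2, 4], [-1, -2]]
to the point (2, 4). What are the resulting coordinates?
(12, -10)

Matrix multiplication:
[[-2, 4], [-1, -2]] × [2, 4]ᵀ
= [-2×2 + 4×4, -1×2 + -2×4]ᵀ
= [12.0000, -10.0000]ᵀ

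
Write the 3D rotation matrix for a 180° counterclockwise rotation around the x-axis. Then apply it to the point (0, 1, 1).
R = [[1, 0, 0], [0, -1, 0], [0, 0, -1]]; R·(0, 1, 1) = (0, -1, -1)

Rotation matrix for 180° around x-axis:
cos(180°) = -1, sin(180°) = 0
R = [[1, 0, 0], [0, -1, 0], [0, 0, -1]]
Apply to (0, 1, 1): R·[0, 1, 1]ᵀ = (0, -1, -1)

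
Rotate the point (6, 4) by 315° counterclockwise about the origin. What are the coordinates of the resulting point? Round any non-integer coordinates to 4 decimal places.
(7.0711, -1.4142)

Rotation matrix R(θ) = [[cos θ, -sin θ], [sin θ, cos θ]]; for θ = 315°:
R = [[√2/2, √2/2], [-√2/2, √2/2]]
Result: R × [6, 4]ᵀ = [√2/2·6 + (√2/2)·4, -√2/2·6 + (√2/2)·4]ᵀ = (7.0711, -1.4142)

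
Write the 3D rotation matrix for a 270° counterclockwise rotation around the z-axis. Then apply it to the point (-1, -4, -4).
R = [[0, 1, 0], [-1, 0, 0], [0, 0, 1]]; R·(-1, -4, -4) = (-4, 1, -4)

Rotation matrix for 270° around z-axis:
cos(270°) = 0, sin(270°) = -1
R = [[0, 1, 0], [-1, 0, 0], [0, 0, 1]]
Apply to (-1, -4, -4): R·[-1, -4, -4]ᵀ = (-4, 1, -4)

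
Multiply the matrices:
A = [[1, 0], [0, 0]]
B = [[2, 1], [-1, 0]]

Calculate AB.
[[2, 1], [0, 0]]

Each entry (i,j) of AB = sum over k of A[i][k]*B[k][j].
(AB)[0][0] = (1)*(2) + (0)*(-1) = 2
(AB)[0][1] = (1)*(1) + (0)*(0) = 1
(AB)[1][0] = (0)*(2) + (0)*(-1) = 0
(AB)[1][1] = (0)*(1) + (0)*(0) = 0
AB = [[2, 1], [0, 0]]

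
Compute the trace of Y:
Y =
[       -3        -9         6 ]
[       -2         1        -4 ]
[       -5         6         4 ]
tr(Y) = -3 + 1 + 4 = 2

The trace of a square matrix is the sum of its diagonal entries.
Diagonal entries of Y: Y[0][0] = -3, Y[1][1] = 1, Y[2][2] = 4.
tr(Y) = -3 + 1 + 4 = 2.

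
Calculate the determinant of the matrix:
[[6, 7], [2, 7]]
28

For a 2×2 matrix [[a, b], [c, d]], det = ad - bc
det = (6)(7) - (7)(2) = 42 - 14 = 28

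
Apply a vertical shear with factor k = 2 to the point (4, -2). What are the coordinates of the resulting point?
(4, 6)

Shear matrix for vertical shear with factor k = 2:
[[1, 0], [2, 1]]
Result: (4, -2) → (4, 6)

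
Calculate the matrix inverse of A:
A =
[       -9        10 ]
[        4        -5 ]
det(A) = 5
A⁻¹ =
[       -1        -2 ]
[     -4/5      -9/5 ]

For a 2×2 matrix A = [[a, b], [c, d]] with det(A) ≠ 0, A⁻¹ = (1/det(A)) * [[d, -b], [-c, a]].
det(A) = (-9)*(-5) - (10)*(4) = 45 - 40 = 5.
A⁻¹ = (1/5) * [[-5, -10], [-4, -9]].
Dividing each entry by 5 and reducing:
A⁻¹ =
[       -1        -2 ]
[     -4/5      -9/5 ]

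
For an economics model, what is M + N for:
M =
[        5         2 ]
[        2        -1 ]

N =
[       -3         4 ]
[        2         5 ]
M + N =
[        2         6 ]
[        4         4 ]

Matrix addition is elementwise: (M+N)[i][j] = M[i][j] + N[i][j].
  (M+N)[0][0] = (5) + (-3) = 2
  (M+N)[0][1] = (2) + (4) = 6
  (M+N)[1][0] = (2) + (2) = 4
  (M+N)[1][1] = (-1) + (5) = 4
M + N =
[        2         6 ]
[        4         4 ]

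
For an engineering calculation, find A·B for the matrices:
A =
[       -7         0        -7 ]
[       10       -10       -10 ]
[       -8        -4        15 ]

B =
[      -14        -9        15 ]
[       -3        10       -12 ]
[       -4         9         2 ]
AB =
[      126         0      -119 ]
[      -70      -280       250 ]
[       64       167       -42 ]

Matrix multiplication: (AB)[i][j] = sum over k of A[i][k] * B[k][j].
  (AB)[0][0] = (-7)*(-14) + (0)*(-3) + (-7)*(-4) = 126
  (AB)[0][1] = (-7)*(-9) + (0)*(10) + (-7)*(9) = 0
  (AB)[0][2] = (-7)*(15) + (0)*(-12) + (-7)*(2) = -119
  (AB)[1][0] = (10)*(-14) + (-10)*(-3) + (-10)*(-4) = -70
  (AB)[1][1] = (10)*(-9) + (-10)*(10) + (-10)*(9) = -280
  (AB)[1][2] = (10)*(15) + (-10)*(-12) + (-10)*(2) = 250
  (AB)[2][0] = (-8)*(-14) + (-4)*(-3) + (15)*(-4) = 64
  (AB)[2][1] = (-8)*(-9) + (-4)*(10) + (15)*(9) = 167
  (AB)[2][2] = (-8)*(15) + (-4)*(-12) + (15)*(2) = -42
AB =
[      126         0      -119 ]
[      -70      -280       250 ]
[       64       167       -42 ]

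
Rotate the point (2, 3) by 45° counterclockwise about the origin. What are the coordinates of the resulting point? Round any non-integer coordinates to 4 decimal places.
(-0.7071, 3.5355)

Rotation matrix R(θ) = [[cos θ, -sin θ], [sin θ, cos θ]]; for θ = 45°:
R = [[√2/2, -√2/2], [√2/2, √2/2]]
Result: R × [2, 3]ᵀ = [√2/2·2 + (-√2/2)·3, √2/2·2 + (√2/2)·3]ᵀ = (-0.7071, 3.5355)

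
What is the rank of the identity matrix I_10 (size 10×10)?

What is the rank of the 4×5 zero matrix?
rank(I_10) = 10, rank(0) = 0

The identity I_10 has 10 columns that are the standard basis vectors e_1, …, e_10. These are linearly independent, so all 10 columns are pivots and rank(I_10) = 10.
The 4×5 zero matrix has every entry zero, so every row is the zero row and there are no pivots; rank(0) = 0.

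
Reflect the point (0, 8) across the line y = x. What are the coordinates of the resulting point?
(8, 0)

Reflection across line y = x: (0, 8) → (8, 0)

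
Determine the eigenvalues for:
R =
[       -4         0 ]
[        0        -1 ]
λ = -4, -1

Solve det(R - λI) = 0. For a 2×2 matrix the characteristic equation is λ² - (trace)λ + det = 0.
trace(R) = a + d = -4 - 1 = -5.
det(R) = a*d - b*c = (-4)*(-1) - (0)*(0) = 4 - 0 = 4.
Characteristic equation: λ² - (-5)λ + (4) = 0.
Discriminant = (-5)² - 4*(4) = 25 - 16 = 9.
λ = (-5 ± √9) / 2 = (-5 ± 3) / 2 = -4, -1.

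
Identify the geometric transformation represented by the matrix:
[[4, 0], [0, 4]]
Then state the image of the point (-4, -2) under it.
uniform scaling by factor 4; image of (-4, -2) is (-16, -8)

This is a diagonal matrix with equal entries 4, so it scales both axes by the same factor 4.
The matrix [[4, 0], [0, 4]] represents: uniform scaling by factor 4.
Applying it to (-4, -2): [4·-4 + 0·-2, 0·-4 + 4·-2] = (-16, -8).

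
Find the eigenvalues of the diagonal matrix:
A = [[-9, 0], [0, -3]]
λ₁ = -9, λ₂ = -3

The characteristic polynomial of A is det(A - λI) = (-9 - λ)(-3 - λ) = 0.
The roots are λ = -9 and λ = -3, so the eigenvalues are the diagonal entries.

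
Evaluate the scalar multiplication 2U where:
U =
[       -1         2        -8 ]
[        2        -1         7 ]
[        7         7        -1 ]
2U =
[       -2         4       -16 ]
[        4        -2        14 ]
[       14        14        -2 ]

Scalar multiplication is elementwise: (2U)[i][j] = 2 * U[i][j].
  (2U)[0][0] = 2 * (-1) = -2
  (2U)[0][1] = 2 * (2) = 4
  (2U)[0][2] = 2 * (-8) = -16
  (2U)[1][0] = 2 * (2) = 4
  (2U)[1][1] = 2 * (-1) = -2
  (2U)[1][2] = 2 * (7) = 14
  (2U)[2][0] = 2 * (7) = 14
  (2U)[2][1] = 2 * (7) = 14
  (2U)[2][2] = 2 * (-1) = -2
2U =
[       -2         4       -16 ]
[        4        -2        14 ]
[       14        14        -2 ]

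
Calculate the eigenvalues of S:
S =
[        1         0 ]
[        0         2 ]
λ = 1, 2

Solve det(S - λI) = 0. For a 2×2 matrix the characteristic equation is λ² - (trace)λ + det = 0.
trace(S) = a + d = 1 + 2 = 3.
det(S) = a*d - b*c = (1)*(2) - (0)*(0) = 2 - 0 = 2.
Characteristic equation: λ² - (3)λ + (2) = 0.
Discriminant = (3)² - 4*(2) = 9 - 8 = 1.
λ = (3 ± √1) / 2 = (3 ± 1) / 2 = 1, 2.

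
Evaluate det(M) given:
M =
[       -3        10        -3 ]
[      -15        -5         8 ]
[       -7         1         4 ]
det(M) = 274

Expand along row 0 (cofactor expansion): det(M) = a*(e*i - f*h) - b*(d*i - f*g) + c*(d*h - e*g), where the 3×3 is [[a, b, c], [d, e, f], [g, h, i]].
Minor M_00 = (-5)*(4) - (8)*(1) = -20 - 8 = -28.
Minor M_01 = (-15)*(4) - (8)*(-7) = -60 + 56 = -4.
Minor M_02 = (-15)*(1) - (-5)*(-7) = -15 - 35 = -50.
det(M) = (-3)*(-28) - (10)*(-4) + (-3)*(-50) = 84 + 40 + 150 = 274.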